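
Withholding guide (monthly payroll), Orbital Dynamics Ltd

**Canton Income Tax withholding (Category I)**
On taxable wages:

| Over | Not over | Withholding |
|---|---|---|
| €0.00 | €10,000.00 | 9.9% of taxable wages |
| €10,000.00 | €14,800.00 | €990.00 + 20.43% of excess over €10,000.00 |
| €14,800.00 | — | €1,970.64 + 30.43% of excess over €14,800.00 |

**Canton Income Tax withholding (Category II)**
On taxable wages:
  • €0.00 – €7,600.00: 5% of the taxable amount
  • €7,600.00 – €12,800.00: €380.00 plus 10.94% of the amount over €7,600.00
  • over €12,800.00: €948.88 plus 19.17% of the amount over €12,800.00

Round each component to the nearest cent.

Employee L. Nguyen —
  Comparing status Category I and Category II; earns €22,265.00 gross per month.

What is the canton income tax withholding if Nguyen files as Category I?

€4,242.24

Canton Income Tax (Category I): taxable = €22,265.00
  €1,970.64 + 30.43% × (€22,265.00 − €14,800.00) = €1,970.64 + 30.43% × €7,465.00 = €4,242.24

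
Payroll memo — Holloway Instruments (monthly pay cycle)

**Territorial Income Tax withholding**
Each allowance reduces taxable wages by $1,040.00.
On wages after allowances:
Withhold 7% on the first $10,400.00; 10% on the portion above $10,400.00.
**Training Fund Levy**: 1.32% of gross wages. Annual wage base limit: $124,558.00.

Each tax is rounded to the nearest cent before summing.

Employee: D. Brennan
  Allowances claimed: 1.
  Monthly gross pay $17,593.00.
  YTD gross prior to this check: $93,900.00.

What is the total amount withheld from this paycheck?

Territorial Income Tax: taxable = $17,593.00 − 1×$1,040.00 = $16,553.00
  $728.00 + 10% × ($16,553.00 − $10,400.00) = $728.00 + 10% × $6,153.00 = $1,343.30
Training Fund Levy: 1.32% × $17,593.00 = $232.23
Total: $1,343.30 + $232.23 = $1,575.53

$1,575.53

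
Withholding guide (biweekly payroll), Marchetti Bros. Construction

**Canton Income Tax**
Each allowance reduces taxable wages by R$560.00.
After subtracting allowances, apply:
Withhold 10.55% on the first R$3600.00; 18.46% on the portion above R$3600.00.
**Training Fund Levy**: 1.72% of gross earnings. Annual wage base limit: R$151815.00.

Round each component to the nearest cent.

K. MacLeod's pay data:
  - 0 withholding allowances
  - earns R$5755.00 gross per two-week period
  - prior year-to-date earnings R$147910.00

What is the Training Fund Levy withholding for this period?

R$67.17

Training Fund Levy: cap R$151815.00 − YTD R$147910.00 = R$3905.00 subject; 1.72% × R$3905.00 = R$67.17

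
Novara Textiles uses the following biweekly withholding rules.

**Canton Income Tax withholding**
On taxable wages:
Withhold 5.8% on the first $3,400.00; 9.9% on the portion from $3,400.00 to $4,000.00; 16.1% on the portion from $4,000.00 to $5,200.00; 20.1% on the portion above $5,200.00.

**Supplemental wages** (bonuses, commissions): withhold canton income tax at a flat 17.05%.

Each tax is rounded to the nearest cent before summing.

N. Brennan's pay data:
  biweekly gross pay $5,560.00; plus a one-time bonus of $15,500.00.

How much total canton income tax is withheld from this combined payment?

Canton Income Tax: taxable = $5,560.00
  $449.80 + 20.1% × ($5,560.00 − $5,200.00) = $449.80 + 20.1% × $360.00 = $522.16
Supplemental (17.05% flat on bonus): 17.05% × $15,500.00 = $2,642.75
Total canton income tax: $522.16 + $2,642.75 = $3,164.91

$3,164.91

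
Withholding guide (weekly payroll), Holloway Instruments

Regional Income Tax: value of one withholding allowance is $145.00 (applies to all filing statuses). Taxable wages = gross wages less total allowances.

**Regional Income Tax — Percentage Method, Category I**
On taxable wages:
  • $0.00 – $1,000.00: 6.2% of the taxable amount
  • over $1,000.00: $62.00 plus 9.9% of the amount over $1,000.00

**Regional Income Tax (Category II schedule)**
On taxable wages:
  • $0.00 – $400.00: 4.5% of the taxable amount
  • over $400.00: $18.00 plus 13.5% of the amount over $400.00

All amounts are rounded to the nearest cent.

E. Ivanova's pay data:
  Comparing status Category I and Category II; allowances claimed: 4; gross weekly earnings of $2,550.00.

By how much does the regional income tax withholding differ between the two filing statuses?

Regional Income Tax (Category I): taxable = $2,550.00 − 4×$145.00 = $1,970.00
  $62.00 + 9.9% × ($1,970.00 − $1,000.00) = $62.00 + 9.9% × $970.00 = $158.03
Regional Income Tax (Category II): taxable = $2,550.00 − 4×$145.00 = $1,970.00
  $18.00 + 13.5% × ($1,970.00 − $400.00) = $18.00 + 13.5% × $1,570.00 = $229.95
Difference: |$158.03 − $229.95| = $71.92 (higher under Category II)

$71.92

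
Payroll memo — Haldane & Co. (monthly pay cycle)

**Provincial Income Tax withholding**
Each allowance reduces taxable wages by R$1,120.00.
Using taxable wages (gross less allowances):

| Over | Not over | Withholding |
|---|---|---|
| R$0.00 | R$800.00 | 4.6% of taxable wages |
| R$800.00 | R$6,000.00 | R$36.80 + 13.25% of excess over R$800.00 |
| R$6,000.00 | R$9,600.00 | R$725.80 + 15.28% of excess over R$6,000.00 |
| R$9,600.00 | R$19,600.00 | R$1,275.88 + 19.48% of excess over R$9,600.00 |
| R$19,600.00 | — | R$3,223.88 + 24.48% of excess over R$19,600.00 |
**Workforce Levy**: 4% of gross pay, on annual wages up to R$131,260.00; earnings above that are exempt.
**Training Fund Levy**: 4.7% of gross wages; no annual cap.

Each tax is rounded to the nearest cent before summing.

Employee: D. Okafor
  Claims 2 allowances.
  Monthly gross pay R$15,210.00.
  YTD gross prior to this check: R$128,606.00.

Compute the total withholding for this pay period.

Provincial Income Tax: taxable = R$15,210.00 − 2×R$1,120.00 = R$12,970.00
  R$1,275.88 + 19.48% × (R$12,970.00 − R$9,600.00) = R$1,275.88 + 19.48% × R$3,370.00 = R$1,932.36
Workforce Levy: cap R$131,260.00 − YTD R$128,606.00 = R$2,654.00 subject; 4% × R$2,654.00 = R$106.16
Training Fund Levy: 4.7% × R$15,210.00 = R$714.87
Total: R$1,932.36 + R$106.16 + R$714.87 = R$2,753.39

R$2,753.39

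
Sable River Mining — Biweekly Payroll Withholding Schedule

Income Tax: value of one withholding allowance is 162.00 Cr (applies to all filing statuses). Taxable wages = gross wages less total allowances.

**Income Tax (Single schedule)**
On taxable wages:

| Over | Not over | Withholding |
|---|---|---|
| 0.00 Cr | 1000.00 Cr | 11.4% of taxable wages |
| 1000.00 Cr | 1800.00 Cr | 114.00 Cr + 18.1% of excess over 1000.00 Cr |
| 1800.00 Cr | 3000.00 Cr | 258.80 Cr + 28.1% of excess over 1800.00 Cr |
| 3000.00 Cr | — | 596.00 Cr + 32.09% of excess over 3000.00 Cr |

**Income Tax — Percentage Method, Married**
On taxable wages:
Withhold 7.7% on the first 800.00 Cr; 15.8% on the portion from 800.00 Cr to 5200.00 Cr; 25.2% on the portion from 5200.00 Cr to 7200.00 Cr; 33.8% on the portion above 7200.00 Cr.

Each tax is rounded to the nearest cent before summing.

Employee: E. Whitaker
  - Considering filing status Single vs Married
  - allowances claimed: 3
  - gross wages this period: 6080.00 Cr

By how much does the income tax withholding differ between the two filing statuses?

572.32 Cr

Income Tax (Single): taxable = 6080.00 Cr − 3×162.00 Cr = 5594.00 Cr
  596.00 Cr + 32.09% × (5594.00 Cr − 3000.00 Cr) = 596.00 Cr + 32.09% × 2594.00 Cr = 1428.41 Cr
Income Tax (Married): taxable = 6080.00 Cr − 3×162.00 Cr = 5594.00 Cr
  756.80 Cr + 25.2% × (5594.00 Cr − 5200.00 Cr) = 756.80 Cr + 25.2% × 394.00 Cr = 856.09 Cr
Difference: |1428.41 Cr − 856.09 Cr| = 572.32 Cr (higher under Single)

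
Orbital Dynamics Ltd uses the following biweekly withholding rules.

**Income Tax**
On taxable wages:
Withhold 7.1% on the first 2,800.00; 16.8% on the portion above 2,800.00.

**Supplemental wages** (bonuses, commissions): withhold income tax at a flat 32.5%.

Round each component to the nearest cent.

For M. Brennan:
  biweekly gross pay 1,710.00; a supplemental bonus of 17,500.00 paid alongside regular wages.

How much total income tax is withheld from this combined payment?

5,808.91

Income Tax: taxable = 1,710.00
  7.1% × 1,710.00 = 121.41
Supplemental (32.5% flat on bonus): 32.5% × 17,500.00 = 5,687.50
Total income tax: 121.41 + 5,687.50 = 5,808.91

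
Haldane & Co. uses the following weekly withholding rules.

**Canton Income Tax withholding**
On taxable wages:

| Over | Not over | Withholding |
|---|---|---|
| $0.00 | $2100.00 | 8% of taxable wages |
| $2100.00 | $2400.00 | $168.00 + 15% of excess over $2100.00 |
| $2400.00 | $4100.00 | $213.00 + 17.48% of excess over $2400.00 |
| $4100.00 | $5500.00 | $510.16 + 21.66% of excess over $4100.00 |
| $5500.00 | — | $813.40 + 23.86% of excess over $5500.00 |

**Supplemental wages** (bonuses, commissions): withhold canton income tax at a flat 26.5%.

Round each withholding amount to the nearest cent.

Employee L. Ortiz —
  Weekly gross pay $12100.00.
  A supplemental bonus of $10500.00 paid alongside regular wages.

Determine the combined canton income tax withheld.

$5170.66

Canton Income Tax: taxable = $12100.00
  $813.40 + 23.86% × ($12100.00 − $5500.00) = $813.40 + 23.86% × $6600.00 = $2388.16
Supplemental (26.5% flat on bonus): 26.5% × $10500.00 = $2782.50
Total canton income tax: $2388.16 + $2782.50 = $5170.66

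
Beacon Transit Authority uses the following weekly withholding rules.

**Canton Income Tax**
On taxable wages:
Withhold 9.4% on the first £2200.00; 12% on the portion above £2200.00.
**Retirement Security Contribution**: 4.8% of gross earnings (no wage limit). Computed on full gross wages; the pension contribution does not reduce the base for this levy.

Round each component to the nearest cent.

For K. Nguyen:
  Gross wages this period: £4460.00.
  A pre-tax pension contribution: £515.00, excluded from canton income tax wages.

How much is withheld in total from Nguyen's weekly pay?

Canton Income Tax: taxable = £4460.00 − £515.00 = £3945.00
  £206.80 + 12% × (£3945.00 − £2200.00) = £206.80 + 12% × £1745.00 = £416.20
Retirement Security Contribution: 4.8% × £4460.00 = £214.08
Total: £416.20 + £214.08 = £630.28

£630.28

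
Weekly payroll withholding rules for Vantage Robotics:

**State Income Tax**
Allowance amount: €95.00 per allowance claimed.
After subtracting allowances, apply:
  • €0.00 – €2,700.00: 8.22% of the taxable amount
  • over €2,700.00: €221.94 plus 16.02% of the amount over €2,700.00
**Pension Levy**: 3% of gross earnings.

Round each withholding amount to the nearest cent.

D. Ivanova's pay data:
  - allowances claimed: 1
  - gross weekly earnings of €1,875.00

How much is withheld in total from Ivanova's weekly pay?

State Income Tax: taxable = €1,875.00 − 1×€95.00 = €1,780.00
  8.22% × €1,780.00 = €146.32
Pension Levy: 3% × €1,875.00 = €56.25
Total: €146.32 + €56.25 = €202.57

€202.57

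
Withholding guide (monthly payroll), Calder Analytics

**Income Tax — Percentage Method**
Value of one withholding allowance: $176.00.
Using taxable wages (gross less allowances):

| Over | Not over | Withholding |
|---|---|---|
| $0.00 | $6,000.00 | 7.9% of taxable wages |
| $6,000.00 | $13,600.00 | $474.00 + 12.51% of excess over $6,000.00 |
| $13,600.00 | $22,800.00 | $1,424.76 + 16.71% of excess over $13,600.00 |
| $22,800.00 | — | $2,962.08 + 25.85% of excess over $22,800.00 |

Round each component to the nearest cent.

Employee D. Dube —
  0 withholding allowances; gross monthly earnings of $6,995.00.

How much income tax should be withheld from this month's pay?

$598.47

Income Tax: taxable = $6,995.00
  $474.00 + 12.51% × ($6,995.00 − $6,000.00) = $474.00 + 12.51% × $995.00 = $598.47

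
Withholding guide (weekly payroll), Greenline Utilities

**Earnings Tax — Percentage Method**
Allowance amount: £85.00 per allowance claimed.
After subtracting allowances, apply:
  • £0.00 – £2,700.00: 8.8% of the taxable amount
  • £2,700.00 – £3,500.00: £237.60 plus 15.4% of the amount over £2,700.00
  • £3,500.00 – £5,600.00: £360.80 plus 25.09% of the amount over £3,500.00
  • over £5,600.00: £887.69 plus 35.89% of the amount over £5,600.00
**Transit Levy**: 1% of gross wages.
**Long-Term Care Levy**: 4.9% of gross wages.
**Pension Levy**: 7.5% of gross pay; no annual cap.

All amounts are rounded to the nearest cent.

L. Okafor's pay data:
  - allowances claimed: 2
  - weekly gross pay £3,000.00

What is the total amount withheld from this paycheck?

£659.62

Earnings Tax: taxable = £3,000.00 − 2×£85.00 = £2,830.00
  £237.60 + 15.4% × (£2,830.00 − £2,700.00) = £237.60 + 15.4% × £130.00 = £257.62
Transit Levy: 1% × £3,000.00 = £30.00
Long-Term Care Levy: 4.9% × £3,000.00 = £147.00
Pension Levy: 7.5% × £3,000.00 = £225.00
Total: £257.62 + £30.00 + £147.00 + £225.00 = £659.62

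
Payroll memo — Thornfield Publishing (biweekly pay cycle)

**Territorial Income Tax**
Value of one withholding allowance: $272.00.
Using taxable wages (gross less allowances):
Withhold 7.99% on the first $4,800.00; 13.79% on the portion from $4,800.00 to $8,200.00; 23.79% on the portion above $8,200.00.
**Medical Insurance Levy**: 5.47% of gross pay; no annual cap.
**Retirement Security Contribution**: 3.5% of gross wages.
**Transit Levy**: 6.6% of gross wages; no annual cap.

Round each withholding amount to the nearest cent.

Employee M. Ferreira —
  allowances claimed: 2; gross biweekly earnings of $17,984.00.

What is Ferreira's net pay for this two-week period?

Territorial Income Tax: taxable = $17,984.00 − 2×$272.00 = $17,440.00
  $852.38 + 23.79% × ($17,440.00 − $8,200.00) = $852.38 + 23.79% × $9,240.00 = $3,050.58
Medical Insurance Levy: 5.47% × $17,984.00 = $983.72
Retirement Security Contribution: 3.5% × $17,984.00 = $629.44
Transit Levy: 6.6% × $17,984.00 = $1,186.94
Total withheld: $3,050.58 + $983.72 + $629.44 + $1,186.94 = $5,850.68
Net pay: $17,984.00 − $5,850.68 = $12,133.32

$12,133.32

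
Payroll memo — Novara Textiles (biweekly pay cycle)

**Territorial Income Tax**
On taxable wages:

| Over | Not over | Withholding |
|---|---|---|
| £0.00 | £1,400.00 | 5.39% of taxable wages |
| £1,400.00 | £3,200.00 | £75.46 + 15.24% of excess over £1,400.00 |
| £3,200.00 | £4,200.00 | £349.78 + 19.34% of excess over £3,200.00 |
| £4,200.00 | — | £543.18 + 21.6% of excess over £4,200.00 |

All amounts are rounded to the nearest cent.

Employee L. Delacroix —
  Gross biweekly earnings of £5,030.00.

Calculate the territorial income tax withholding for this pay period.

£722.46

Territorial Income Tax: taxable = £5,030.00
  £543.18 + 21.6% × (£5,030.00 − £4,200.00) = £543.18 + 21.6% × £830.00 = £722.46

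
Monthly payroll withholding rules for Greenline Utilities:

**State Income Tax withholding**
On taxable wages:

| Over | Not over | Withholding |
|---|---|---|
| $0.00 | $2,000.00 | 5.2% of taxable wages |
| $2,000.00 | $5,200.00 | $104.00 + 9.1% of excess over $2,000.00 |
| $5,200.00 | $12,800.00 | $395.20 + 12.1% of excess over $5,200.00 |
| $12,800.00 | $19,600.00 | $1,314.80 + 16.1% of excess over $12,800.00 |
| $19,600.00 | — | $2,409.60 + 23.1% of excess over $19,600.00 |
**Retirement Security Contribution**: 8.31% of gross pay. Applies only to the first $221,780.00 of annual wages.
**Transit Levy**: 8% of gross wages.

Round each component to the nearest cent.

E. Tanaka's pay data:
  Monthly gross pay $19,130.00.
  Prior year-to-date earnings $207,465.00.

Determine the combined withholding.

State Income Tax: taxable = $19,130.00
  $1,314.80 + 16.1% × ($19,130.00 − $12,800.00) = $1,314.80 + 16.1% × $6,330.00 = $2,333.93
Retirement Security Contribution: cap $221,780.00 − YTD $207,465.00 = $14,315.00 subject; 8.31% × $14,315.00 = $1,189.58
Transit Levy: 8% × $19,130.00 = $1,530.40
Total: $2,333.93 + $1,189.58 + $1,530.40 = $5,053.91

$5,053.91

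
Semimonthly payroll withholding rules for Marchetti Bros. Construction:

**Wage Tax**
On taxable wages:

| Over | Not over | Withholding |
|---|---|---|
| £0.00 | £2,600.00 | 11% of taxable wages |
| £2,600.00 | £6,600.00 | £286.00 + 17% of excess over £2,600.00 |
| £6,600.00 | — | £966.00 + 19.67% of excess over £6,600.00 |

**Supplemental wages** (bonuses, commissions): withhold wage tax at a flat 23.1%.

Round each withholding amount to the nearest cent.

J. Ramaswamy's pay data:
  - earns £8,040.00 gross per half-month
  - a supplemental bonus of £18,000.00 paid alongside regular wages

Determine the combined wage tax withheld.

Wage Tax: taxable = £8,040.00
  £966.00 + 19.67% × (£8,040.00 − £6,600.00) = £966.00 + 19.67% × £1,440.00 = £1,249.25
Supplemental (23.1% flat on bonus): 23.1% × £18,000.00 = £4,158.00
Total wage tax: £1,249.25 + £4,158.00 = £5,407.25

£5,407.25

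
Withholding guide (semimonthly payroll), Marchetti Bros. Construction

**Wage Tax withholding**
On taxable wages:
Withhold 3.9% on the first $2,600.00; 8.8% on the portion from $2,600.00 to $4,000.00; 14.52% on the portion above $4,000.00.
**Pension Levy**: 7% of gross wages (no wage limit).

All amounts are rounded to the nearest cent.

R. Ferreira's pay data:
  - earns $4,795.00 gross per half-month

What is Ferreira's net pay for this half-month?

$4,119.32

Wage Tax: taxable = $4,795.00
  $224.60 + 14.52% × ($4,795.00 − $4,000.00) = $224.60 + 14.52% × $795.00 = $340.03
Pension Levy: 7% × $4,795.00 = $335.65
Total withheld: $340.03 + $335.65 = $675.68
Net pay: $4,795.00 − $675.68 = $4,119.32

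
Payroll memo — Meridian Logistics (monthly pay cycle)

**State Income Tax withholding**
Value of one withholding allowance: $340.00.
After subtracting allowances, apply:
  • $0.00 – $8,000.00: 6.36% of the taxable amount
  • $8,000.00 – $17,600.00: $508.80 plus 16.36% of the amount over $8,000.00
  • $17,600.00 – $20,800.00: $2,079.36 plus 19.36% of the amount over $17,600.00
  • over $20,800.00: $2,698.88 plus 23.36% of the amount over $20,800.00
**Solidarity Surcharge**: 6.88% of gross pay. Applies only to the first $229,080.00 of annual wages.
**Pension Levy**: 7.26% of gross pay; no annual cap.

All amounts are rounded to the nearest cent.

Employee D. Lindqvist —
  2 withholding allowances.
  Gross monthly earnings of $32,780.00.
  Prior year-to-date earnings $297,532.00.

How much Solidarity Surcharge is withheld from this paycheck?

Solidarity Surcharge: YTD $297,532.00 ≥ cap $229,080.00 → $0.00

$0.00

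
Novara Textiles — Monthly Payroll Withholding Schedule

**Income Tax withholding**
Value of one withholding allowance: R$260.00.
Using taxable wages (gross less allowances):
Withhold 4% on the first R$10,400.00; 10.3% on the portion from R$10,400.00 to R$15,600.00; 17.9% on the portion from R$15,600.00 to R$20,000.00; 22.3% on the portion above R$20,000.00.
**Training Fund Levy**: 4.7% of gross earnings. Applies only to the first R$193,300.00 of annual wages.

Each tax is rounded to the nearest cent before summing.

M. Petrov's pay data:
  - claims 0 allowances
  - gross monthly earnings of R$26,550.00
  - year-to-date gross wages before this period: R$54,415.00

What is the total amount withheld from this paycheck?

Income Tax: taxable = R$26,550.00
  R$1,739.20 + 22.3% × (R$26,550.00 − R$20,000.00) = R$1,739.20 + 22.3% × R$6,550.00 = R$3,199.85
Training Fund Levy: 4.7% × R$26,550.00 = R$1,247.85
Total: R$3,199.85 + R$1,247.85 = R$4,447.70

R$4,447.70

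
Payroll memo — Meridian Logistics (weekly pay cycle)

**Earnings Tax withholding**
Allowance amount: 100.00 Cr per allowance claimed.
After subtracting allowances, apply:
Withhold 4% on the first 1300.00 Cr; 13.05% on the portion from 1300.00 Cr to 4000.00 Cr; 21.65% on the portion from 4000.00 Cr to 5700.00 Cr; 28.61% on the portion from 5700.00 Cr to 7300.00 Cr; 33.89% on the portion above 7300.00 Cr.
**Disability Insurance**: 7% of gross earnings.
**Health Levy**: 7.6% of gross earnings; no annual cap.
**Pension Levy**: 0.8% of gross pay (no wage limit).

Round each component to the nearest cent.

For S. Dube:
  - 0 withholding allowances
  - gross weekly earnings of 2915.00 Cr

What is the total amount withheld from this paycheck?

Earnings Tax: taxable = 2915.00 Cr
  52.00 Cr + 13.05% × (2915.00 Cr − 1300.00 Cr) = 52.00 Cr + 13.05% × 1615.00 Cr = 262.76 Cr
Disability Insurance: 7% × 2915.00 Cr = 204.05 Cr
Health Levy: 7.6% × 2915.00 Cr = 221.54 Cr
Pension Levy: 0.8% × 2915.00 Cr = 23.32 Cr
Total: 262.76 Cr + 204.05 Cr + 221.54 Cr + 23.32 Cr = 711.67 Cr

711.67 Cr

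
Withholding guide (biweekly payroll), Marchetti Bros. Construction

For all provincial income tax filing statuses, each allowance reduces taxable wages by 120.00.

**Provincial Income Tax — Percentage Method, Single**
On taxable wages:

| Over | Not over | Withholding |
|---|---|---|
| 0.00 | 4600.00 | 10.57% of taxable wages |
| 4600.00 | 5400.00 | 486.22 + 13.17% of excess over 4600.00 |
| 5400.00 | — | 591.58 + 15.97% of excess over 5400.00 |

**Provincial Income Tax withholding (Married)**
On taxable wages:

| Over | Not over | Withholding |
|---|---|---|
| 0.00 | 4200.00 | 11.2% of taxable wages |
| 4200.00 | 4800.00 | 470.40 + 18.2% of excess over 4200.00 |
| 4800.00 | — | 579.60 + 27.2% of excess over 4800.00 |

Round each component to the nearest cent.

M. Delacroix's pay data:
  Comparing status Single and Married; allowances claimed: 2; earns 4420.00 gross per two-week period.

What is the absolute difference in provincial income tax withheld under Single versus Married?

26.33

Provincial Income Tax (Single): taxable = 4420.00 − 2×120.00 = 4180.00
  10.57% × 4180.00 = 441.83
Provincial Income Tax (Married): taxable = 4420.00 − 2×120.00 = 4180.00
  11.2% × 4180.00 = 468.16
Difference: |441.83 − 468.16| = 26.33 (higher under Married)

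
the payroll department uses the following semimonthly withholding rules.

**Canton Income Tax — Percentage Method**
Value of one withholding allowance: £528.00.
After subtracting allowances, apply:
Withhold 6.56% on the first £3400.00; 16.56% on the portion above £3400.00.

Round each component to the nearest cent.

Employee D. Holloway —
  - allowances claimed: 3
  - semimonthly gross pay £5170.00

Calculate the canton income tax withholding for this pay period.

Canton Income Tax: taxable = £5170.00 − 3×£528.00 = £3586.00
  £223.04 + 16.56% × (£3586.00 − £3400.00) = £223.04 + 16.56% × £186.00 = £253.84

£253.84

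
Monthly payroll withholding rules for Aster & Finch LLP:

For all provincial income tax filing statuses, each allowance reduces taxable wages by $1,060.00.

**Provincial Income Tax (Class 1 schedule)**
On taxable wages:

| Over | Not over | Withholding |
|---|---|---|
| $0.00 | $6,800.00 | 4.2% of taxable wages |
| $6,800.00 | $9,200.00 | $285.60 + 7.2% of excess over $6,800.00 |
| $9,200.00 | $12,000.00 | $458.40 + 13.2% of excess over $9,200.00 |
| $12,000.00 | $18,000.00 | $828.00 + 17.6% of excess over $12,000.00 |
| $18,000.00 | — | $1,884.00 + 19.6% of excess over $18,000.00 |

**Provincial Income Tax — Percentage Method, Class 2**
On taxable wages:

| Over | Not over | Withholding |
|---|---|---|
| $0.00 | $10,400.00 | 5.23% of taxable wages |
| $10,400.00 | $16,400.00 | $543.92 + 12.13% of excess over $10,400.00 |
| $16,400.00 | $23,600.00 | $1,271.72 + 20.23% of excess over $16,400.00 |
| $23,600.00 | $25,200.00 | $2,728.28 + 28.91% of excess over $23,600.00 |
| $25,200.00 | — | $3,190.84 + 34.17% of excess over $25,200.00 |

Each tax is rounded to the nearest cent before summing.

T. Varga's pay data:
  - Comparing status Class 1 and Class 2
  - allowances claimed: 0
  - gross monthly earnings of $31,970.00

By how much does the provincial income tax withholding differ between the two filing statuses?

Provincial Income Tax (Class 1): taxable = $31,970.00
  $1,884.00 + 19.6% × ($31,970.00 − $18,000.00) = $1,884.00 + 19.6% × $13,970.00 = $4,622.12
Provincial Income Tax (Class 2): taxable = $31,970.00
  $3,190.84 + 34.17% × ($31,970.00 − $25,200.00) = $3,190.84 + 34.17% × $6,770.00 = $5,504.15
Difference: |$4,622.12 − $5,504.15| = $882.03 (higher under Class 2)

$882.03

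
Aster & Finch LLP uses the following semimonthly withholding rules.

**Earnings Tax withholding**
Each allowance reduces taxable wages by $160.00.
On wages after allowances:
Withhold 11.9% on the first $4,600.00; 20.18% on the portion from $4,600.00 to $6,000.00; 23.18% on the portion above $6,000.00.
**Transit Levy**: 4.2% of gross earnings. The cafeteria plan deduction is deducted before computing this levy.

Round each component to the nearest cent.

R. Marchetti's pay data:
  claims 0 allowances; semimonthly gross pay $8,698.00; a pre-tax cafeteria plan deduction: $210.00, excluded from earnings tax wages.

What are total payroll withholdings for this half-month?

Earnings Tax: taxable = $8,698.00 − $210.00 = $8,488.00
  $829.92 + 23.18% × ($8,488.00 − $6,000.00) = $829.92 + 23.18% × $2,488.00 = $1,406.64
Transit Levy: 4.2% × $8,488.00 = $356.50
Total: $1,406.64 + $356.50 = $1,763.14

$1,763.14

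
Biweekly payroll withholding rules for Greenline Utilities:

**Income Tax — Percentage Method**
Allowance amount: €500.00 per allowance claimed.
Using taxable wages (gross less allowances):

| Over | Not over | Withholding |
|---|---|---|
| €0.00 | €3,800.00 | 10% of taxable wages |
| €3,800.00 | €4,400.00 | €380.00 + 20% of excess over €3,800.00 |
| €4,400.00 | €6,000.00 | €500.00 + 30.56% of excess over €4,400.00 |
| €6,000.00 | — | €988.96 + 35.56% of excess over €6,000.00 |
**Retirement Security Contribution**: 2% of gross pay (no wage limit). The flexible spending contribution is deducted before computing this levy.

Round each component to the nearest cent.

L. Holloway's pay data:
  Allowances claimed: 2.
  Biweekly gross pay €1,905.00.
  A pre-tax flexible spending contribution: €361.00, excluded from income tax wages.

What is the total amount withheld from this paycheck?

Income Tax: taxable = €1,905.00 − €361.00 − 2×€500.00 = €544.00
  10% × €544.00 = €54.40
Retirement Security Contribution: 2% × €1,544.00 = €30.88
Total: €54.40 + €30.88 = €85.28

€85.28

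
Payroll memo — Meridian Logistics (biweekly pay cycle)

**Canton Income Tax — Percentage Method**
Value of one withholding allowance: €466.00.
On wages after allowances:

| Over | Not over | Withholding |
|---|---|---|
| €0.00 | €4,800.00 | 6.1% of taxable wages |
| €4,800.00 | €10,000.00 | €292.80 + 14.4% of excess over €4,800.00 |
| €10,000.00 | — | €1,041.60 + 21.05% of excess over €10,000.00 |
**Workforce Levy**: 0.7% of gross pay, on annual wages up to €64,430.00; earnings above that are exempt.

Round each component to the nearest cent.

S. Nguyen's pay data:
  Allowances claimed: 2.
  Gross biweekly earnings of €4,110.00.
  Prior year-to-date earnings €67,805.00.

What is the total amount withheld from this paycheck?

€193.86

Canton Income Tax: taxable = €4,110.00 − 2×€466.00 = €3,178.00
  6.1% × €3,178.00 = €193.86
Workforce Levy: YTD €67,805.00 ≥ cap €64,430.00 → €0.00
Total: €193.86 + €0.00 = €193.86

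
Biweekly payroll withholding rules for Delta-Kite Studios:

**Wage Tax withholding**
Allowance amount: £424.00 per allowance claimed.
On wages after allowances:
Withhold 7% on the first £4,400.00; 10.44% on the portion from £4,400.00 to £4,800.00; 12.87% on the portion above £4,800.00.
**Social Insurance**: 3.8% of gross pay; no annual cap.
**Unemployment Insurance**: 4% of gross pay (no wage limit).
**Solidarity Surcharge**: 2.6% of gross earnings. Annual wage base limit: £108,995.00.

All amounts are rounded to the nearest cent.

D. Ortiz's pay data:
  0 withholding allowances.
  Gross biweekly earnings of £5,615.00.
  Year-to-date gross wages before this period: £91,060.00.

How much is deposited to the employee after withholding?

Wage Tax: taxable = £5,615.00
  £349.76 + 12.87% × (£5,615.00 − £4,800.00) = £349.76 + 12.87% × £815.00 = £454.65
Social Insurance: 3.8% × £5,615.00 = £213.37
Unemployment Insurance: 4% × £5,615.00 = £224.60
Solidarity Surcharge: 2.6% × £5,615.00 = £145.99
Total withheld: £454.65 + £213.37 + £224.60 + £145.99 = £1,038.61
Net pay: £5,615.00 − £1,038.61 = £4,576.39

£4,576.39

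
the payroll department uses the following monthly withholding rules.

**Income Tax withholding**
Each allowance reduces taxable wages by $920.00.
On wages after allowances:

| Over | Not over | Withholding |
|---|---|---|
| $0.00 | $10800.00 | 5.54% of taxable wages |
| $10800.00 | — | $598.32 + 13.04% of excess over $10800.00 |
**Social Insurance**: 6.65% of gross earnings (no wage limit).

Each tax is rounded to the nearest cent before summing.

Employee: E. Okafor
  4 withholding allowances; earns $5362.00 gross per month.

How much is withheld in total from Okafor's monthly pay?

Income Tax: taxable = $5362.00 − 4×$920.00 = $1682.00
  5.54% × $1682.00 = $93.18
Social Insurance: 6.65% × $5362.00 = $356.57
Total: $93.18 + $356.57 = $449.75

$449.75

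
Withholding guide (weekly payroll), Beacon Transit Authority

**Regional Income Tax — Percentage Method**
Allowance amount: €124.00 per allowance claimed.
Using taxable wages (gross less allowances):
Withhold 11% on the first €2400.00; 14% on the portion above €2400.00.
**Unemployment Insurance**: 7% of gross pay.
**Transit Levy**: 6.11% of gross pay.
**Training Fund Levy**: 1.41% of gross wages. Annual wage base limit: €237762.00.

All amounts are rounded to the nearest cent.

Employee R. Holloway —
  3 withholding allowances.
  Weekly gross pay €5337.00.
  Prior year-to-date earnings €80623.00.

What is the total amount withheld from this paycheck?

€1398.03

Regional Income Tax: taxable = €5337.00 − 3×€124.00 = €4965.00
  €264.00 + 14% × (€4965.00 − €2400.00) = €264.00 + 14% × €2565.00 = €623.10
Unemployment Insurance: 7% × €5337.00 = €373.59
Transit Levy: 6.11% × €5337.00 = €326.09
Training Fund Levy: 1.41% × €5337.00 = €75.25
Total: €623.10 + €373.59 + €326.09 + €75.25 = €1398.03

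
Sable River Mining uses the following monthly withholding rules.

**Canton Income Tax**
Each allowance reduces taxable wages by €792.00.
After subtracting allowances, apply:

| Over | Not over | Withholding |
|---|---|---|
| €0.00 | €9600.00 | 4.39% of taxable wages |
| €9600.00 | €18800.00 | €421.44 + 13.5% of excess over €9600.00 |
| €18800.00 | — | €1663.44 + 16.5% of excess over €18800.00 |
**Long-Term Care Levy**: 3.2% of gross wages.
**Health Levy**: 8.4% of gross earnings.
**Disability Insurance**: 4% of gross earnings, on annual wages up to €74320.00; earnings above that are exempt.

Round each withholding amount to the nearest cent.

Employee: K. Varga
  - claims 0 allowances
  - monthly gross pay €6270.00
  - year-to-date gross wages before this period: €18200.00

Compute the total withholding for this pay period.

Canton Income Tax: taxable = €6270.00
  4.39% × €6270.00 = €275.25
Long-Term Care Levy: 3.2% × €6270.00 = €200.64
Health Levy: 8.4% × €6270.00 = €526.68
Disability Insurance: 4% × €6270.00 = €250.80
Total: €275.25 + €200.64 + €526.68 + €250.80 = €1253.37

€1253.37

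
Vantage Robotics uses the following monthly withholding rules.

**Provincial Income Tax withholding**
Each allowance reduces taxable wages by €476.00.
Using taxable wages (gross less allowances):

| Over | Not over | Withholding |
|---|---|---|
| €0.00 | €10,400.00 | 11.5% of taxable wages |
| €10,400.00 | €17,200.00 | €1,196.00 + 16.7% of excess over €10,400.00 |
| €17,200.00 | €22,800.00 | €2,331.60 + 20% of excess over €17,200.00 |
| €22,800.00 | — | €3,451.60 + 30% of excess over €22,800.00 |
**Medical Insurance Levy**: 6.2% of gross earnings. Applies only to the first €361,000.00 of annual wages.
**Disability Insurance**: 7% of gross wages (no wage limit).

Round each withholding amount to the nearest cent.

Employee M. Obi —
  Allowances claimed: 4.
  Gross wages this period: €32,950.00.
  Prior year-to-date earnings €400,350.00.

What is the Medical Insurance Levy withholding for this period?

Medical Insurance Levy: YTD €400,350.00 ≥ cap €361,000.00 → €0.00

€0.00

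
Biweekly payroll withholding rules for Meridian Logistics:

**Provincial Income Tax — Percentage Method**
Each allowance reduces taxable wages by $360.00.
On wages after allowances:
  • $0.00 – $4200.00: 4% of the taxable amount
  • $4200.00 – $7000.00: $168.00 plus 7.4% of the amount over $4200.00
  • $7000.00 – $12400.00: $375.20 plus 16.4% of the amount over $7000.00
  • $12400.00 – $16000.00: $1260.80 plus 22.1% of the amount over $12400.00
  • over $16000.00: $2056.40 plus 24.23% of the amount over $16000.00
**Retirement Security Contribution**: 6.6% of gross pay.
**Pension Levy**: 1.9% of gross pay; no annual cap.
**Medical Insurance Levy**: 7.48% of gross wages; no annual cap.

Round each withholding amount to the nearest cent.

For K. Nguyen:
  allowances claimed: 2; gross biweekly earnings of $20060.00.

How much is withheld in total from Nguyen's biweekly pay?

$6071.27

Provincial Income Tax: taxable = $20060.00 − 2×$360.00 = $19340.00
  $2056.40 + 24.23% × ($19340.00 − $16000.00) = $2056.40 + 24.23% × $3340.00 = $2865.68
Retirement Security Contribution: 6.6% × $20060.00 = $1323.96
Pension Levy: 1.9% × $20060.00 = $381.14
Medical Insurance Levy: 7.48% × $20060.00 = $1500.49
Total: $2865.68 + $1323.96 + $381.14 + $1500.49 = $6071.27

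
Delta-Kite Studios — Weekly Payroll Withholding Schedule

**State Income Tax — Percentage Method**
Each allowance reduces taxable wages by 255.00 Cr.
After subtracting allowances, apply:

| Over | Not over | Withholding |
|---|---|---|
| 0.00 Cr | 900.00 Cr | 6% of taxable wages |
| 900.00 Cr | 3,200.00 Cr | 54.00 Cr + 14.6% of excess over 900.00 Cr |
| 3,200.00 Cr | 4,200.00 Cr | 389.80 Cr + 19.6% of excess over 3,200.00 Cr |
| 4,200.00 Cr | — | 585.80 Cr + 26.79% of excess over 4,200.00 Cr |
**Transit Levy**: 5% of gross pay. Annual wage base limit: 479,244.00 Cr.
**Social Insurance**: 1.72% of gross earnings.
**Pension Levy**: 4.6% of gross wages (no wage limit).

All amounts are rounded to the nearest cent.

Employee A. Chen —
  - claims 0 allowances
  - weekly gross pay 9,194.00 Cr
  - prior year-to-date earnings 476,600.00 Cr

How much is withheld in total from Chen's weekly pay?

State Income Tax: taxable = 9,194.00 Cr
  585.80 Cr + 26.79% × (9,194.00 Cr − 4,200.00 Cr) = 585.80 Cr + 26.79% × 4,994.00 Cr = 1,923.69 Cr
Transit Levy: cap 479,244.00 Cr − YTD 476,600.00 Cr = 2,644.00 Cr subject; 5% × 2,644.00 Cr = 132.20 Cr
Social Insurance: 1.72% × 9,194.00 Cr = 158.14 Cr
Pension Levy: 4.6% × 9,194.00 Cr = 422.92 Cr
Total: 1,923.69 Cr + 132.20 Cr + 158.14 Cr + 422.92 Cr = 2,636.95 Cr

2,636.95 Cr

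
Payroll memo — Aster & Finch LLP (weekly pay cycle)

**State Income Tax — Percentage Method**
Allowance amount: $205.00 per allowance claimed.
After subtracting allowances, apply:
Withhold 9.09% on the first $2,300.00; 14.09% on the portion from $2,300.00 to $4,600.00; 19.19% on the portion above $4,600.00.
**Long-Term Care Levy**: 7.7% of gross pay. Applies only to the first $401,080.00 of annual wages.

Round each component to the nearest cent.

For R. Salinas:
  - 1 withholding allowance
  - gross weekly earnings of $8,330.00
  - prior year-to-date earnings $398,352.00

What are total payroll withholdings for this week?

State Income Tax: taxable = $8,330.00 − 1×$205.00 = $8,125.00
  $533.14 + 19.19% × ($8,125.00 − $4,600.00) = $533.14 + 19.19% × $3,525.00 = $1,209.59
Long-Term Care Levy: cap $401,080.00 − YTD $398,352.00 = $2,728.00 subject; 7.7% × $2,728.00 = $210.06
Total: $1,209.59 + $210.06 = $1,419.65

$1,419.65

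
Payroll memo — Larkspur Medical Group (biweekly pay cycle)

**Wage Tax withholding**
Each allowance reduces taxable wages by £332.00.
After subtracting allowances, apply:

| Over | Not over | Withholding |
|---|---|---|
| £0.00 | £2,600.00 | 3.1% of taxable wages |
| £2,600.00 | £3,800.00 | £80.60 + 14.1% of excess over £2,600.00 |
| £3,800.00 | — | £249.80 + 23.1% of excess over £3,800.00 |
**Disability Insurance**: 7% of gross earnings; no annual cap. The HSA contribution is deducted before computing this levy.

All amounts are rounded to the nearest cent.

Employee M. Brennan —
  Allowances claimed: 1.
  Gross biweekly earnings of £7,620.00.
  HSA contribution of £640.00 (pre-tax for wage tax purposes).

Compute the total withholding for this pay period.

£1,396.29

Wage Tax: taxable = £7,620.00 − £640.00 − 1×£332.00 = £6,648.00
  £249.80 + 23.1% × (£6,648.00 − £3,800.00) = £249.80 + 23.1% × £2,848.00 = £907.69
Disability Insurance: 7% × £6,980.00 = £488.60
Total: £907.69 + £488.60 = £1,396.29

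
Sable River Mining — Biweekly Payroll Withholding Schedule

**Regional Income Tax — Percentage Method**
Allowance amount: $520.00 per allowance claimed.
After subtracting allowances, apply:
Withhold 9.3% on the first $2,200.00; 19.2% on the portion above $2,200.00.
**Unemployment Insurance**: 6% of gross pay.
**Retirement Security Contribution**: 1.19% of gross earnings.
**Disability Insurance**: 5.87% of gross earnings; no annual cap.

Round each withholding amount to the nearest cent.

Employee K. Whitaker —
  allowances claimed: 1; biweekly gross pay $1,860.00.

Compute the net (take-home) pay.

Regional Income Tax: taxable = $1,860.00 − 1×$520.00 = $1,340.00
  9.3% × $1,340.00 = $124.62
Unemployment Insurance: 6% × $1,860.00 = $111.60
Retirement Security Contribution: 1.19% × $1,860.00 = $22.13
Disability Insurance: 5.87% × $1,860.00 = $109.18
Total withheld: $124.62 + $111.60 + $22.13 + $109.18 = $367.53
Net pay: $1,860.00 − $367.53 = $1,492.47

$1,492.47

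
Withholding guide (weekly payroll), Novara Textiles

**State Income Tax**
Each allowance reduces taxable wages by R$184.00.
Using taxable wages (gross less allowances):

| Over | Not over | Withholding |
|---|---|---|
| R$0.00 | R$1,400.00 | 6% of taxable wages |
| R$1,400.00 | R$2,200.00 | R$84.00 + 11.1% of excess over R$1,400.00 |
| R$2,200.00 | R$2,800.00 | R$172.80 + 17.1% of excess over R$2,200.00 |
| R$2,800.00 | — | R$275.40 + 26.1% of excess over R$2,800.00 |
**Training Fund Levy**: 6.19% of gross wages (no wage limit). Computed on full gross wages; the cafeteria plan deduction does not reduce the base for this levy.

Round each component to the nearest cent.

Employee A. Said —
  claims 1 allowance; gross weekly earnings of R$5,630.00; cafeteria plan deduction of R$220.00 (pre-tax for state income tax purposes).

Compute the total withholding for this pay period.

State Income Tax: taxable = R$5,630.00 − R$220.00 − 1×R$184.00 = R$5,226.00
  R$275.40 + 26.1% × (R$5,226.00 − R$2,800.00) = R$275.40 + 26.1% × R$2,426.00 = R$908.59
Training Fund Levy: 6.19% × R$5,630.00 = R$348.50
Total: R$908.59 + R$348.50 = R$1,257.09

R$1,257.09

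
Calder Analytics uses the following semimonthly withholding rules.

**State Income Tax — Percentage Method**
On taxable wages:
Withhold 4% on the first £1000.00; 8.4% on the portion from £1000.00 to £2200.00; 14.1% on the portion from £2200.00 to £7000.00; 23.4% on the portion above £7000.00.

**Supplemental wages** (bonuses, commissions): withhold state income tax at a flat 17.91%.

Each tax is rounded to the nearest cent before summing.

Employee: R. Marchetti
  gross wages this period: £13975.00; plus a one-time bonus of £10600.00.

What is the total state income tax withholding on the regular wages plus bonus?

State Income Tax: taxable = £13975.00
  £817.60 + 23.4% × (£13975.00 − £7000.00) = £817.60 + 23.4% × £6975.00 = £2449.75
Supplemental (17.91% flat on bonus): 17.91% × £10600.00 = £1898.46
Total state income tax: £2449.75 + £1898.46 = £4348.21

£4348.21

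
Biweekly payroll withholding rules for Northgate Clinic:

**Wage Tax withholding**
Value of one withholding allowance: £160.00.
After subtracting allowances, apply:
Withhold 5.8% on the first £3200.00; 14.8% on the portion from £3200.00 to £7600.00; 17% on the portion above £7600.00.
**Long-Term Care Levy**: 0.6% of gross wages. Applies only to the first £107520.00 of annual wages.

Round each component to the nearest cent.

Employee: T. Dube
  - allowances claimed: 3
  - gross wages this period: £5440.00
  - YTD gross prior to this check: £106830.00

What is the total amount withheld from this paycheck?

Wage Tax: taxable = £5440.00 − 3×£160.00 = £4960.00
  £185.60 + 14.8% × (£4960.00 − £3200.00) = £185.60 + 14.8% × £1760.00 = £446.08
Long-Term Care Levy: cap £107520.00 − YTD £106830.00 = £690.00 subject; 0.6% × £690.00 = £4.14
Total: £446.08 + £4.14 = £450.22

£450.22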